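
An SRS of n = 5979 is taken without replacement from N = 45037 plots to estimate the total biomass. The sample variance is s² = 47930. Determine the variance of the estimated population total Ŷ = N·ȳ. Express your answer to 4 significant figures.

1.410 × 10^10

Var(Ŷ) = N²·Var(ȳ) = N²·(1 − n/N)·s²/n.
f = 5979/45037 = 0.13275751; Var(ȳ) = 0.86724249·47930/5979 = 6.9521546.
Var(Ŷ) = 45037² · 6.9521546 = 1.4101273 × 10^10.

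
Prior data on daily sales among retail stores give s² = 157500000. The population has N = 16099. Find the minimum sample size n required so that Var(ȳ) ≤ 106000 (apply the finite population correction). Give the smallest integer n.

Without fpc, n₀ = s²/D = 157500000/106000 = 1485.8491.
With fpc, (1 − n/N)·s²/n ≤ D requires n ≥ n₀/(1 + n₀/N) = 1485.8491/(1 + 1485.8491/16099) = 1360.3008.
Rounding up, n = 1361.

1361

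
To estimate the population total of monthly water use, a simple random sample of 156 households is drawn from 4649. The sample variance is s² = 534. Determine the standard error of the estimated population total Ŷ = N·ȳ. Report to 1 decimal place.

8455.8

Var(Ŷ) = N²·Var(ȳ) = N²·(1 − n/N)·s²/n.
f = 156/4649 = 0.03355560; Var(ȳ) = 0.96644440·534/156 = 3.3082135.
Var(Ŷ) = 4649² · 3.3082135 = 7.1501083 × 10^7.
SE(Ŷ) = √(7.1501083 × 10^7) = 8455.8.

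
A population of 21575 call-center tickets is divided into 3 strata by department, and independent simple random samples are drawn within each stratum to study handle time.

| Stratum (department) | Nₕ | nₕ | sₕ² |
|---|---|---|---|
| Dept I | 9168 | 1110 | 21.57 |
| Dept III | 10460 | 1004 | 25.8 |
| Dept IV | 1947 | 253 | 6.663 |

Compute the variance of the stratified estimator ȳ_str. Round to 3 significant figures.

0.00873

Var(ȳ_str) = Σₕ Wₕ²(1 − fₕ)sₕ²/nₕ with Wₕ = Nₕ/N, N = 21575.
Dept I: Wₕ = 0.42493627; term = 0.42493627²·(1 − 0.12107330)·21.57/1110 = 0.0030840927.
Dept III: Wₕ = 0.48482039; term = 0.48482039²·(1 − 0.09598470)·25.8/1004 = 0.0054603884.
Dept IV: Wₕ = 0.09024334; term = 0.09024334²·(1 − 0.12994350)·6.663/253 = 1.8660662 × 10^-4.
Sum = 0.0087310877.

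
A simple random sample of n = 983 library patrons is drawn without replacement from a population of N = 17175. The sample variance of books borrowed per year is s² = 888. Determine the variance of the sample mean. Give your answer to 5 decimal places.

0.85165

Under SRS without replacement, Var(ȳ) = (1 − f)·s²/n with f = n/N = 983/17175 = 0.05723435.
Var(ȳ) = (1 − 0.05723435)·888/983 = 0.94276565·0.90335707 = 0.85165401.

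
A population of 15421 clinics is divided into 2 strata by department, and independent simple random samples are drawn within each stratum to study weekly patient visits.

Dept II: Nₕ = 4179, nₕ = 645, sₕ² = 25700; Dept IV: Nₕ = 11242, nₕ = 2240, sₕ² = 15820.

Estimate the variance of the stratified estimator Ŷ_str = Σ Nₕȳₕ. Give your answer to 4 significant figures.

Var(Ŷ_str) = Σₕ Nₕ²(1 − fₕ)sₕ²/nₕ.
Dept II: 4179²·(1 − 645/4179)·25700/645 = 5.8845374 × 10^8.
Dept IV: 11242²·(1 − 2240/11242)·15820/2240 = 7.1472842 × 10^8.
Sum = 1.3031822 × 10^9.

1.303 × 10^9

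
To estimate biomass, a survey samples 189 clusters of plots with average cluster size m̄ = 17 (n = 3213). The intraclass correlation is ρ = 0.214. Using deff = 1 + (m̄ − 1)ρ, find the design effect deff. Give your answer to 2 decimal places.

deff = 1 + (17 − 1)·0.214 = 1 + 3.424 = 4.424.

4.42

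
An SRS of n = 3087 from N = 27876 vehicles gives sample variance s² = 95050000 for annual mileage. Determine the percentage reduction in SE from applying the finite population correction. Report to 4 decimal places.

f = n/N = 3087/27876 = 0.11074042.
SE_no-fpc = √(s²/n) = 175.47197; SE_fpc = √((1−f)s²/n) = 165.47105.
Ratio = √(1−f) = 0.94300561. Reduction = 100·(1 − 0.94300561) = 5.6994%.

5.6994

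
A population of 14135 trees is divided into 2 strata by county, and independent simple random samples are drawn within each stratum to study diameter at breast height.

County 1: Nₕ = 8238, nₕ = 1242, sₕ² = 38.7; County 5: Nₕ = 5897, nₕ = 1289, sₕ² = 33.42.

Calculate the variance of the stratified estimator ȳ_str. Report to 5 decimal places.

0.01251

Var(ȳ_str) = Σₕ Wₕ²(1 − fₕ)sₕ²/nₕ with Wₕ = Nₕ/N, N = 14135.
County 1: Wₕ = 0.58280863; term = 0.58280863²·(1 − 0.15076475)·38.7/1242 = 0.0089881297.
County 5: Wₕ = 0.41719137; term = 0.41719137²·(1 − 0.21858572)·33.42/1289 = 0.0035261883.
Sum = 0.012514318.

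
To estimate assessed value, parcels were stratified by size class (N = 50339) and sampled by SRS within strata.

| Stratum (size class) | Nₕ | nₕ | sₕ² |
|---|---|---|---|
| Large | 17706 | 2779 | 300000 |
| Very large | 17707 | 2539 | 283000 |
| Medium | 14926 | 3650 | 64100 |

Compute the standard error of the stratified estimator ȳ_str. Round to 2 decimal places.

Var(ȳ_str) = Σₕ Wₕ²(1 − fₕ)sₕ²/nₕ with Wₕ = Nₕ/N, N = 50339.
Large: Wₕ = 0.35173524; term = 0.35173524²·(1 − 0.15695245)·300000/2779 = 11.259433.
Very large: Wₕ = 0.35175510; term = 0.35175510²·(1 − 0.14338962)·283000/2539 = 11.813753.
Medium: Wₕ = 0.29650966; term = 0.29650966²·(1 − 0.24453973)·64100/3650 = 1.1664188.
Sum = 24.239605.
SE = √(24.239605) = 4.92.

4.92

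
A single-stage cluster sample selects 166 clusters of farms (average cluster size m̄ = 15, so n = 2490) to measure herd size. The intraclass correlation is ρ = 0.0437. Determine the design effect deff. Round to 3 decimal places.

deff = 1 + (15 − 1)·0.0437 = 1 + 0.6118 = 1.6118.

1.612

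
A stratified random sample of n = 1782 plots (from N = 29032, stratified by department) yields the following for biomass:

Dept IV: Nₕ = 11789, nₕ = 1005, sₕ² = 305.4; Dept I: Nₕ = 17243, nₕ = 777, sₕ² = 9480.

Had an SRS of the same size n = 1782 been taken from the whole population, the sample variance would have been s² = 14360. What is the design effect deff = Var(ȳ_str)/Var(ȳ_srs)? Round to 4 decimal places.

Var(ȳ_str) = Σ Wₕ²(1−fₕ)sₕ²/nₕ with Wₕ = Nₕ/29032:
  Dept IV: (11789/29032)²·(1−1005/11789)·305.4/1005 = 0.045835915
  Dept I: (17243/29032)²·(1−777/17243)·9480/777 = 4.1099293
  → Var(ȳ_str) = 4.1557652.
Var(ȳ_srs) = (1 − 1782/29032)·14360/1782 = 7.5637348.
deff = 4.1557652 / 7.5637348 = 0.5494.

0.5494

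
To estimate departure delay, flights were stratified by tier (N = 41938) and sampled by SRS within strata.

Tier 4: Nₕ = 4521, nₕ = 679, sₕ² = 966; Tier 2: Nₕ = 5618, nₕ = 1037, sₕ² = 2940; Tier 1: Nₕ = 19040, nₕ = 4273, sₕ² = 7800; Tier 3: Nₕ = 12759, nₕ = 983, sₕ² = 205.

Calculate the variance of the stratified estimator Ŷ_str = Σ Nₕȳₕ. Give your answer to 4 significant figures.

6.423 × 10^8

Var(Ŷ_str) = Σₕ Nₕ²(1 − fₕ)sₕ²/nₕ.
Tier 4: 4521²·(1 − 679/4521)·966/679 = 2.4711506 × 10^7.
Tier 2: 5618²·(1 − 1037/5618)·2940/1037 = 7.296433 × 10^7.
Tier 1: 19040²·(1 − 4273/19040)·7800/4273 = 5.1324051 × 10^8.
Tier 3: 12759²·(1 − 983/12759)·205/983 = 3.1333923 × 10^7.
Sum = 6.4225027 × 10^8.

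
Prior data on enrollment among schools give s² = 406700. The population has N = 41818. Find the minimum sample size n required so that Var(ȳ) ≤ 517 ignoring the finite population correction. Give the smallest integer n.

Without fpc, n₀ = s²/D = 406700/517 = 786.6538.
Rounding up, n = 787.

787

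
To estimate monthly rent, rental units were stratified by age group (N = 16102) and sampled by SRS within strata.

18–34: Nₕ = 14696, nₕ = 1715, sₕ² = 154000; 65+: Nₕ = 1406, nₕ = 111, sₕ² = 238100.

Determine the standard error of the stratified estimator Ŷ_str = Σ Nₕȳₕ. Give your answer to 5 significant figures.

Var(Ŷ_str) = Σₕ Nₕ²(1 − fₕ)sₕ²/nₕ.
18–34: 14696²·(1 − 1715/14696)·154000/1715 = 1.7130257 × 10^10.
65+: 1406²·(1 − 111/1406)·238100/111 = 3.9056337 × 10^9.
Sum = 2.1035891 × 10^10.
SE = √(2.1035891 × 10^10) = 145040.

145040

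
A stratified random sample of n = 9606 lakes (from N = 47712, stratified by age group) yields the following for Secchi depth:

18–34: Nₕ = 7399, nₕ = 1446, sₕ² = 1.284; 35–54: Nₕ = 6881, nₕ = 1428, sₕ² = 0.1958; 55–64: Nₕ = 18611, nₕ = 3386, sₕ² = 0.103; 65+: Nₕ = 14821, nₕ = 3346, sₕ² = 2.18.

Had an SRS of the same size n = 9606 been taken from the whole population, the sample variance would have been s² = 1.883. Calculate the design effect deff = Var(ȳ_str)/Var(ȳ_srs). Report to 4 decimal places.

Var(ȳ_str) = Σ Wₕ²(1−fₕ)sₕ²/nₕ with Wₕ = Nₕ/47712:
  18–34: (7399/47712)²·(1−1446/7399)·1.284/1446 = 1.7181078 × 10^-5
  35–54: (6881/47712)²·(1−1428/6881)·0.1958/1428 = 2.2600409 × 10^-6
  55–64: (18611/47712)²·(1−3386/18611)·0.103/3386 = 3.7863612 × 10^-6
  65+: (14821/47712)²·(1−3346/14821)·2.18/3346 = 4.867495 × 10^-5
  → Var(ȳ_str) = 7.190243 × 10^-5.
Var(ȳ_srs) = (1 − 9606/47712)·1.883/9606 = 1.5655736 × 10^-4.
deff = (7.190243 × 10^-5) / (1.5655736 × 10^-4) = 0.4593.

0.4593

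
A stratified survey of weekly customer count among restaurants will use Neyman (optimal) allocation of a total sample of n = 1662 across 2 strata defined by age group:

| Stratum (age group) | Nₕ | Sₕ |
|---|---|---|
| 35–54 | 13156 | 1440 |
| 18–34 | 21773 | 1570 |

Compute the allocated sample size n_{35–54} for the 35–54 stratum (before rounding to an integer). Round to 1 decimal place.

592.6

Neyman allocation: nₕ = n·NₕSₕ / Σⱼ NⱼSⱼ.
Σ NⱼSⱼ = 13156·1440 + 21773·1570 = 5.312825 × 10^7.
n_{35–54} = 1662·13156·1440 / (5.312825 × 10^7) = 592.6.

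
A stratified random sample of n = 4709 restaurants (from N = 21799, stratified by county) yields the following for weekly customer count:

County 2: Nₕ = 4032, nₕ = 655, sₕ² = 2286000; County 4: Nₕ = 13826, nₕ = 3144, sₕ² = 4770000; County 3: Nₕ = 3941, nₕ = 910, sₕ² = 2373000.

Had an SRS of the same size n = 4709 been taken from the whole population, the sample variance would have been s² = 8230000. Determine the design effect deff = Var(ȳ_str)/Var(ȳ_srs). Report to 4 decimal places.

Var(ȳ_str) = Σ Wₕ²(1−fₕ)sₕ²/nₕ with Wₕ = Nₕ/21799:
  County 2: (4032/21799)²·(1−655/4032)·2286000/655 = 100.00308
  County 4: (13826/21799)²·(1−3144/13826)·4770000/3144 = 471.53271
  County 3: (3941/21799)²·(1−910/3941)·2373000/910 = 65.550434
  → Var(ȳ_str) = 637.08622.
Var(ȳ_srs) = (1 − 4709/21799)·8230000/4709 = 1370.1769.
deff = 637.08622 / 1370.1769 = 0.4650.

0.4650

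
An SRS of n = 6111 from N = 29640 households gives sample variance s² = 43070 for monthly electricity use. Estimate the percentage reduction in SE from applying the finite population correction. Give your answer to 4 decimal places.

f = n/N = 6111/29640 = 0.20617409.
SE_no-fpc = √(s²/n) = 2.6547969; SE_fpc = √((1−f)s²/n) = 2.3653419.
Ratio = √(1−f) = 0.89096909. Reduction = 100·(1 − 0.89096909) = 10.9031%.

10.9031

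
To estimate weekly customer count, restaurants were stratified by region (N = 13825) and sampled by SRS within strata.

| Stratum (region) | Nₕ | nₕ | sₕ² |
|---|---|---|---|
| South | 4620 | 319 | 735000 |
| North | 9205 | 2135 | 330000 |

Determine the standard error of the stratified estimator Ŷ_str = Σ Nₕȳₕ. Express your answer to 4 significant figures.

Var(Ŷ_str) = Σₕ Nₕ²(1 − fₕ)sₕ²/nₕ.
South: 4620²·(1 − 319/4620)·735000/319 = 4.5783403 × 10^10.
North: 9205²·(1 − 2135/9205)·330000/2135 = 1.0059103 × 10^10.
Sum = 5.5842506 × 10^10.
SE = √(5.5842506 × 10^10) = 236300.

236300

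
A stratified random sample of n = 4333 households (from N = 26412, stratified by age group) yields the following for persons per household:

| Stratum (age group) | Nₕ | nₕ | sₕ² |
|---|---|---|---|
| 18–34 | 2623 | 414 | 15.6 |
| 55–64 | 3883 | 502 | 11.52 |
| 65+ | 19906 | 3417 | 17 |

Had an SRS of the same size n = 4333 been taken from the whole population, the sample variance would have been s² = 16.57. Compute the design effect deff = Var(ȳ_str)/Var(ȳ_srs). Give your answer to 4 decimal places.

0.9653

Var(ȳ_str) = Σ Wₕ²(1−fₕ)sₕ²/nₕ with Wₕ = Nₕ/26412:
  18–34: (2623/26412)²·(1−414/2623)·15.6/414 = 3.1297935 × 10^-4
  55–64: (3883/26412)²·(1−502/3883)·11.52/502 = 4.3187568 × 10^-4
  65+: (19906/26412)²·(1−3417/19906)·17/3417 = 0.0023408829
  → Var(ȳ_str) = 0.0030857379.
Var(ȳ_srs) = (1 − 4333/26412)·16.57/4333 = 0.003196774.
deff = 0.0030857379 / 0.003196774 = 0.9653.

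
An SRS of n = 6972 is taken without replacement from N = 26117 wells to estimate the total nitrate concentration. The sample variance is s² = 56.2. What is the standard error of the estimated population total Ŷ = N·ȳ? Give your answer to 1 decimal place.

Var(Ŷ) = N²·Var(ȳ) = N²·(1 − n/N)·s²/n.
f = 6972/26117 = 0.26695256; Var(ȳ) = 0.73304744·56.2/6972 = 0.0059089596.
Var(Ŷ) = 26117² · 0.0059089596 = 4.0304877 × 10^6.
SE(Ŷ) = √(4.0304877 × 10^6) = 2007.6.

2007.6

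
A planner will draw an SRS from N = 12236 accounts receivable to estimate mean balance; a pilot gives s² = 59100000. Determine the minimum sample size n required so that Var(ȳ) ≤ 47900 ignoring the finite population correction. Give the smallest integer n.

1234

Without fpc, n₀ = s²/D = 59100000/47900 = 1233.8205.
Rounding up, n = 1234.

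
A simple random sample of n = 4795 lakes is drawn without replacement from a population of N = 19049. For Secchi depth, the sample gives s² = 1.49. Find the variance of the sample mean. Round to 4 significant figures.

2.325 × 10^-4

Under SRS without replacement, Var(ȳ) = (1 − f)·s²/n with f = n/N = 4795/19049 = 0.25171925.
Var(ȳ) = (1 − 0.25171925)·1.49/4795 = 0.74828075·3.1074035 × 10^-4 = 2.3252103 × 10^-4.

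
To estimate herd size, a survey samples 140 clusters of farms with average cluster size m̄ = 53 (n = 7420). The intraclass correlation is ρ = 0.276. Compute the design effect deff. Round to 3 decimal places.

15.352

deff = 1 + (53 − 1)·0.276 = 1 + 14.352 = 15.352.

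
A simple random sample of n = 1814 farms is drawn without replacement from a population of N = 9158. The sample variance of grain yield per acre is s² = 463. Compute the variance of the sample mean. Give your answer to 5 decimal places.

0.20468

Under SRS without replacement, Var(ȳ) = (1 − f)·s²/n with f = n/N = 1814/9158 = 0.19807818.
Var(ȳ) = (1 − 0.19807818)·463/1814 = 0.80192182·0.25523705 = 0.20468016.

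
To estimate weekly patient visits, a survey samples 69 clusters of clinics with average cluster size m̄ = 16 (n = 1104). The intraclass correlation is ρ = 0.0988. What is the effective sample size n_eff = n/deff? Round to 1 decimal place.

444.8

deff = 1 + (16 − 1)·0.0988 = 1 + 1.482 = 2.482.
n_eff = 1104 / 2.482 = 444.8.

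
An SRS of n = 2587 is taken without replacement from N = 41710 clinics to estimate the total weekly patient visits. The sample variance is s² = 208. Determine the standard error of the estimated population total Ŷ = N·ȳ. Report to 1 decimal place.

Var(Ŷ) = N²·Var(ȳ) = N²·(1 − n/N)·s²/n.
f = 2587/41710 = 0.06202350; Var(ȳ) = 0.93797650·208/2587 = 0.075415196.
Var(Ŷ) = 41710² · 0.075415196 = 1.3120163 × 10^8.
SE(Ŷ) = √(1.3120163 × 10^8) = 11454.3.

11454.3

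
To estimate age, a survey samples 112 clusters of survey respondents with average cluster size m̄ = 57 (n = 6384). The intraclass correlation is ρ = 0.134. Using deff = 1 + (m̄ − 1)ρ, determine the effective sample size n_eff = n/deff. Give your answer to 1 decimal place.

750.7

deff = 1 + (57 − 1)·0.134 = 1 + 7.504 = 8.504.
n_eff = 6384 / 8.504 = 750.7.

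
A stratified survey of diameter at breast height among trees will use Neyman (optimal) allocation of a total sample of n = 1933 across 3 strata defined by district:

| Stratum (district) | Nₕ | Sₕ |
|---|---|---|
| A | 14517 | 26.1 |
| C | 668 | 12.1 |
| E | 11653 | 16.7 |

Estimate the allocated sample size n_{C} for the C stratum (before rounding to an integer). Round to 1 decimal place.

26.9

Neyman allocation: nₕ = n·NₕSₕ / Σⱼ NⱼSⱼ.
Σ NⱼSⱼ = 14517·26.1 + 668·12.1 + 11653·16.7 = 581581.6.
n_{C} = 1933·668·12.1 / 581581.6 = 26.9.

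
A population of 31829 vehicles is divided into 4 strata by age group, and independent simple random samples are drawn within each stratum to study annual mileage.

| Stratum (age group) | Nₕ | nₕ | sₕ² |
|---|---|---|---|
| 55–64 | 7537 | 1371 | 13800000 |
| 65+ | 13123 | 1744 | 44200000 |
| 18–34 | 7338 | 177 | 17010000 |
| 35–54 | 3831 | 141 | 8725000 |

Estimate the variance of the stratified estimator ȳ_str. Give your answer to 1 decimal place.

Var(ȳ_str) = Σₕ Wₕ²(1 − fₕ)sₕ²/nₕ with Wₕ = Nₕ/N, N = 31829.
55–64: Wₕ = 0.23679663; term = 0.23679663²·(1 − 0.18190261)·13800000/1371 = 461.74019.
65+: Wₕ = 0.41229696; term = 0.41229696²·(1 − 0.13289644)·44200000/1744 = 3735.6573.
18–34: Wₕ = 0.23054447; term = 0.23054447²·(1 − 0.02412101)·17010000/177 = 4984.6703.
35–54: Wₕ = 0.12036193; term = 0.12036193²·(1 − 0.03680501)·8725000/141 = 863.4533.
Sum = 10045.521.

10045.5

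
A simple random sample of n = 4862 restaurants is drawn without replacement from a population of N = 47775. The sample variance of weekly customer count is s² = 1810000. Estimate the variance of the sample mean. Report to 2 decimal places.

Under SRS without replacement, Var(ȳ) = (1 − f)·s²/n with f = n/N = 4862/47775 = 0.10176871.
Var(ȳ) = (1 − 0.10176871)·1810000/4862 = 0.89823129·372.27478 = 334.38886.

334.39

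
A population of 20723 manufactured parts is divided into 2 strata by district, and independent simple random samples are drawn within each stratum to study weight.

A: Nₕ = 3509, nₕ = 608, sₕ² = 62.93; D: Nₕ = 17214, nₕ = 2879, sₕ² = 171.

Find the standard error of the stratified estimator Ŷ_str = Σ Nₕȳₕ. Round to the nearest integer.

3964

Var(Ŷ_str) = Σₕ Nₕ²(1 − fₕ)sₕ²/nₕ.
A: 3509²·(1 − 608/3509)·62.93/608 = 1.053623 × 10^6.
D: 17214²·(1 − 2879/17214)·171/2879 = 1.4656624 × 10^7.
Sum = 1.5710247 × 10^7.
SE = √(1.5710247 × 10^7) = 3964.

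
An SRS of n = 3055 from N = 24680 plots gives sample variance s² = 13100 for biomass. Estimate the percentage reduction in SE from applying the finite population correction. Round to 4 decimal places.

6.3936

f = n/N = 3055/24680 = 0.12378444.
SE_no-fpc = √(s²/n) = 2.0707613; SE_fpc = √((1−f)s²/n) = 1.9383648.
Ratio = √(1−f) = 0.93606386. Reduction = 100·(1 − 0.93606386) = 6.3936%.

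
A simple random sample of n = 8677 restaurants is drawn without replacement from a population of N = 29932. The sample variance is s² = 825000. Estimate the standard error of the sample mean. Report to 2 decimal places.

Under SRS without replacement, Var(ȳ) = (1 − f)·s²/n with f = n/N = 8677/29932 = 0.28989042.
Var(ȳ) = (1 − 0.28989042)·825000/8677 = 0.71010958·95.078944 = 67.516469.
SE(ȳ) = √(67.516469) = 8.22.

8.22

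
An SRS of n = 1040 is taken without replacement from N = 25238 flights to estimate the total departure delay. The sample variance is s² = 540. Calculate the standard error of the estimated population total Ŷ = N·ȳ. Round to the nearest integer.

Var(Ŷ) = N²·Var(ȳ) = N²·(1 − n/N)·s²/n.
f = 1040/25238 = 0.04120770; Var(ȳ) = 0.95879230·540/1040 = 0.49783446.
Var(Ŷ) = 25238² · 0.49783446 = 3.1709897 × 10^8.
SE(Ŷ) = √(3.1709897 × 10^8) = 17807.

17807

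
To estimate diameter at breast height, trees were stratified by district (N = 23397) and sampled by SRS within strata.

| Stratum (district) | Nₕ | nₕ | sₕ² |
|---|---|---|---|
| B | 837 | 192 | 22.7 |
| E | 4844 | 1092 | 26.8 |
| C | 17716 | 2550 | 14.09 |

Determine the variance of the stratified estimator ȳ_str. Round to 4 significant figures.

0.003643

Var(ȳ_str) = Σₕ Wₕ²(1 − fₕ)sₕ²/nₕ with Wₕ = Nₕ/N, N = 23397.
B: Wₕ = 0.03577382; term = 0.03577382²·(1 − 0.22939068)·22.7/192 = 1.1659756 × 10^-4.
E: Wₕ = 0.20703509; term = 0.20703509²·(1 − 0.22543353)·26.8/1092 = 8.1481454 × 10^-4.
C: Wₕ = 0.75719109; term = 0.75719109²·(1 − 0.14393768)·14.09/2550 = 0.0027119844.
Sum = 0.0036433965.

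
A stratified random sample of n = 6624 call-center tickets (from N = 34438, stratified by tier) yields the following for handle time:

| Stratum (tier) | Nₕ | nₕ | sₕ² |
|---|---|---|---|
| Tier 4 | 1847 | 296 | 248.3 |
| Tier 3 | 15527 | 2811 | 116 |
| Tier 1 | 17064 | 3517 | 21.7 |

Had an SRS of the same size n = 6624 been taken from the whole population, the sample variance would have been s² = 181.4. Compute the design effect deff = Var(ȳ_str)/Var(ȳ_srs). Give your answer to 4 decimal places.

0.4566

Var(ȳ_str) = Σ Wₕ²(1−fₕ)sₕ²/nₕ with Wₕ = Nₕ/34438:
  Tier 4: (1847/34438)²·(1−296/1847)·248.3/296 = 0.0020262259
  Tier 3: (15527/34438)²·(1−2811/15527)·116/2811 = 0.0068700417
  Tier 1: (17064/34438)²·(1−3517/17064)·21.7/3517 = 0.0012026396
  → Var(ȳ_str) = 0.010098907.
Var(ȳ_srs) = (1 − 6624/34438)·181.4/6624 = 0.022117829.
deff = 0.010098907 / 0.022117829 = 0.4566.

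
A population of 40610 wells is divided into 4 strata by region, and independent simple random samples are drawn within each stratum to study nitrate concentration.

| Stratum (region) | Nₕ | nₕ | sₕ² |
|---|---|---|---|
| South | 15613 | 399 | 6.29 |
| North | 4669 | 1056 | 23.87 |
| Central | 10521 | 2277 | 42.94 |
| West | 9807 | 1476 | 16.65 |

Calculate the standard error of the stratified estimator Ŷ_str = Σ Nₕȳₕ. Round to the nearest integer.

Var(Ŷ_str) = Σₕ Nₕ²(1 − fₕ)sₕ²/nₕ.
South: 15613²·(1 − 399/15613)·6.29/399 = 3.744618 × 10^6.
North: 4669²·(1 − 1056/4669)·23.87/1056 = 381311.88.
Central: 10521²·(1 − 2277/10521)·42.94/2277 = 1.6356637 × 10^6.
West: 9807²·(1 − 1476/9807)·16.65/1476 = 921639.73.
Sum = 6.6832333 × 10^6.
SE = √(6.6832333 × 10^6) = 2585.

2585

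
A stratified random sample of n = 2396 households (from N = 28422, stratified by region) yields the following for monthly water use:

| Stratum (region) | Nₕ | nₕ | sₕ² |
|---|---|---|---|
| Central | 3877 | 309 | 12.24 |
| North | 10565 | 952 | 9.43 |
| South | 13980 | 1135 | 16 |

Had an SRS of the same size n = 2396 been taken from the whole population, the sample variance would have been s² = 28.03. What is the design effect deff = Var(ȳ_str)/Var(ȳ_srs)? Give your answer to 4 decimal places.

0.4721

Var(ȳ_str) = Σ Wₕ²(1−fₕ)sₕ²/nₕ with Wₕ = Nₕ/28422:
  Central: (3877/28422)²·(1−309/3877)·12.24/309 = 6.7831952 × 10^-4
  North: (10565/28422)²·(1−952/10565)·9.43/952 = 0.0012453571
  South: (13980/28422)²·(1−1135/13980)·16/1135 = 0.0031336907
  → Var(ȳ_str) = 0.0050573673.
Var(ȳ_srs) = (1 − 2396/28422)·28.03/2396 = 0.010712457.
deff = 0.0050573673 / 0.010712457 = 0.4721.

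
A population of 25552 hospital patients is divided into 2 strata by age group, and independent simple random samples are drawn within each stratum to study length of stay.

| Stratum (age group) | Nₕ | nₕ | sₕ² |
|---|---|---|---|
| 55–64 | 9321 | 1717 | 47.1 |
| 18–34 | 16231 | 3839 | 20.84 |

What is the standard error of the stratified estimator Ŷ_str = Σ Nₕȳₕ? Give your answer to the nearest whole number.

1742

Var(Ŷ_str) = Σₕ Nₕ²(1 − fₕ)sₕ²/nₕ.
55–64: 9321²·(1 − 1717/9321)·47.1/1717 = 1.944264 × 10^6.
18–34: 16231²·(1 − 3839/16231)·20.84/3839 = 1.0918583 × 10^6.
Sum = 3.0361223 × 10^6.
SE = √(3.0361223 × 10^6) = 1742.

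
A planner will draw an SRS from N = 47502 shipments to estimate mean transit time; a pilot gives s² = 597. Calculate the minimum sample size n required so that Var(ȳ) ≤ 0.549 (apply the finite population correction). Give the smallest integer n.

Without fpc, n₀ = s²/D = 597/0.549 = 1087.4317.
With fpc, (1 − n/N)·s²/n ≤ D requires n ≥ n₀/(1 + n₀/N) = 1087.4317/(1 + 1087.4317/47502) = 1063.0950.
Rounding up, n = 1064.

1064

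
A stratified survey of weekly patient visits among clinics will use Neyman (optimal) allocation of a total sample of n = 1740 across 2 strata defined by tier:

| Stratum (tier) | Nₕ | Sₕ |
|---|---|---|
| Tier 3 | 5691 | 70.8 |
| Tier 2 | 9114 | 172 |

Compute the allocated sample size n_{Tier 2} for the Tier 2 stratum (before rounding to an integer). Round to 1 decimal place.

1384.2

Neyman allocation: nₕ = n·NₕSₕ / Σⱼ NⱼSⱼ.
Σ NⱼSⱼ = 5691·70.8 + 9114·172 = 1.9705308 × 10^6.
n_{Tier 2} = 1740·9114·172 / (1.9705308 × 10^6) = 1384.2.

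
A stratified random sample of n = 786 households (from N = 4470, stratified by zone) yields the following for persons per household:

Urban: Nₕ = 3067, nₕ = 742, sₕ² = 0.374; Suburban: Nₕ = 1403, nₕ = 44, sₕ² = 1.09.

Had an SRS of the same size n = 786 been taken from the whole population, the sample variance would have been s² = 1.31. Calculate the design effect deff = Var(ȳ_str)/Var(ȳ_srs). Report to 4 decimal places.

Var(ȳ_str) = Σ Wₕ²(1−fₕ)sₕ²/nₕ with Wₕ = Nₕ/4470:
  Urban: (3067/4470)²·(1−742/3067)·0.374/742 = 1.7988269 × 10^-4
  Suburban: (1403/4470)²·(1−44/1403)·1.09/44 = 0.002363937
  → Var(ȳ_str) = 0.0025438197.
Var(ȳ_srs) = (1 − 786/4470)·1.31/786 = 0.0013736018.
deff = 0.0025438197 / 0.0013736018 = 1.8519.

1.8519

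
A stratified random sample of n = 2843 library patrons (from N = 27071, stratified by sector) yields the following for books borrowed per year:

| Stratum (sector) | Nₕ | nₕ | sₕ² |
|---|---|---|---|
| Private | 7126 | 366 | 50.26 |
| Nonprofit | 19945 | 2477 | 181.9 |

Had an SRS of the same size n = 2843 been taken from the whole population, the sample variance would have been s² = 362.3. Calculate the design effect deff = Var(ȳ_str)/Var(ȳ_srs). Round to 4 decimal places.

0.3852

Var(ȳ_str) = Σ Wₕ²(1−fₕ)sₕ²/nₕ with Wₕ = Nₕ/27071:
  Private: (7126/27071)²·(1−366/7126)·50.26/366 = 0.0090266232
  Nonprofit: (19945/27071)²·(1−2477/19945)·181.9/2477 = 0.034912047
  → Var(ȳ_str) = 0.04393867.
Var(ȳ_srs) = (1 − 2843/27071)·362.3/2843 = 0.11405248.
deff = 0.04393867 / 0.11405248 = 0.3852.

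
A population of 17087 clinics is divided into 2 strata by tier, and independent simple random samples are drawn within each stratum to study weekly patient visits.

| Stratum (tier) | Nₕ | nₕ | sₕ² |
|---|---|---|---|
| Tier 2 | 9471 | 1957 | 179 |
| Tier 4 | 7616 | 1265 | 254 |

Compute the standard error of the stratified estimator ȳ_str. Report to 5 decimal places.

0.23571

Var(ȳ_str) = Σₕ Wₕ²(1 − fₕ)sₕ²/nₕ with Wₕ = Nₕ/N, N = 17087.
Tier 2: Wₕ = 0.55428103; term = 0.55428103²·(1 − 0.20663077)·179/1957 = 0.022294493.
Tier 4: Wₕ = 0.44571897; term = 0.44571897²·(1 − 0.16609769)·254/1265 = 0.033264469.
Sum = 0.055558962.
SE = √(0.055558962) = 0.23571.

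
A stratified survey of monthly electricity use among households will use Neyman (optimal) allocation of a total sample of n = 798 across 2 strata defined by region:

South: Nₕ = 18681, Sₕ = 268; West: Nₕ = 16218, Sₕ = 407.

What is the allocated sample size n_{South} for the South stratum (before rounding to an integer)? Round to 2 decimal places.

Neyman allocation: nₕ = n·NₕSₕ / Σⱼ NⱼSⱼ.
Σ NⱼSⱼ = 18681·268 + 16218·407 = 1.1607234 × 10^7.
n_{South} = 798·18681·268 / (1.1607234 × 10^7) = 344.20.

344.20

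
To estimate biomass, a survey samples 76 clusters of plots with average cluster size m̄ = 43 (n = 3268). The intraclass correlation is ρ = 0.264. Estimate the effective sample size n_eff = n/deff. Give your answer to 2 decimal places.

deff = 1 + (43 − 1)·0.264 = 1 + 11.088 = 12.088.
n_eff = 3268 / 12.088 = 270.35.

270.35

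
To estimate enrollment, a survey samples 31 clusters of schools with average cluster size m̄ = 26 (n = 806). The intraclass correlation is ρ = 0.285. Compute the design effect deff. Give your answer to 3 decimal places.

deff = 1 + (26 − 1)·0.285 = 1 + 7.125 = 8.125.

8.125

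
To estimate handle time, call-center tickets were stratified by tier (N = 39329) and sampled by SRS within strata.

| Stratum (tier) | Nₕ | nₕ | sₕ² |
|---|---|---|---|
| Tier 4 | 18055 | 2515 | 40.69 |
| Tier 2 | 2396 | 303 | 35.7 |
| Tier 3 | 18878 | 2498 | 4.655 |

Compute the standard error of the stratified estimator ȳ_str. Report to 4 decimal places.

0.0607

Var(ȳ_str) = Σₕ Wₕ²(1 − fₕ)sₕ²/nₕ with Wₕ = Nₕ/N, N = 39329.
Tier 4: Wₕ = 0.45907600; term = 0.45907600²·(1 − 0.13929659)·40.69/2515 = 0.0029347587.
Tier 2: Wₕ = 0.06092197; term = 0.06092197²·(1 − 0.12646077)·35.7/303 = 3.8199337 × 10^-4.
Tier 3: Wₕ = 0.48000203; term = 0.48000203²·(1 − 0.13232334)·4.655/2498 = 3.7253864 × 10^-4.
Sum = 0.0036892907.
SE = √(0.0036892907) = 0.0607.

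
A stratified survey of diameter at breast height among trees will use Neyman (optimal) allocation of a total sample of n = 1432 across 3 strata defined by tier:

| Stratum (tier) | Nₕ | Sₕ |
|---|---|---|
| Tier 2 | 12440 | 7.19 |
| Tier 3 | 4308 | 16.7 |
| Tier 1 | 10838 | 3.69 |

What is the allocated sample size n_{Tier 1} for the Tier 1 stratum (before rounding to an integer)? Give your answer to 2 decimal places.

Neyman allocation: nₕ = n·NₕSₕ / Σⱼ NⱼSⱼ.
Σ NⱼSⱼ = 12440·7.19 + 4308·16.7 + 10838·3.69 = 201379.42.
n_{Tier 1} = 1432·10838·3.69 / 201379.42 = 284.38.

284.38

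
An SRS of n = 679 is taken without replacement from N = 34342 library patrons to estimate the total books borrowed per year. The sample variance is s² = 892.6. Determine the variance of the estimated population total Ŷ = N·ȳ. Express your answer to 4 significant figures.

1.520 × 10^9

Var(Ŷ) = N²·Var(ȳ) = N²·(1 − n/N)·s²/n.
f = 679/34342 = 0.01977171; Var(ȳ) = 0.98022829·892.6/679 = 1.2885888.
Var(Ŷ) = 34342² · 1.2885888 = 1.5197268 × 10^9.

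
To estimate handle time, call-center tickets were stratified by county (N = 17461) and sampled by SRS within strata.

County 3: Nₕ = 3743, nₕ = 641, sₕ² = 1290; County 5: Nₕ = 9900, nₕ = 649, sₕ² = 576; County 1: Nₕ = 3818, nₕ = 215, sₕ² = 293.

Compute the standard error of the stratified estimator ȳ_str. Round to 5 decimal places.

0.63618

Var(ȳ_str) = Σₕ Wₕ²(1 − fₕ)sₕ²/nₕ with Wₕ = Nₕ/N, N = 17461.
County 3: Wₕ = 0.21436344; term = 0.21436344²·(1 − 0.17125301)·1290/641 = 0.076639926.
County 5: Wₕ = 0.56697784; term = 0.56697784²·(1 − 0.06555556)·576/649 = 0.26660202.
County 1: Wₕ = 0.21865873; term = 0.21865873²·(1 − 0.05631221)·293/215 = 0.061488107.
Sum = 0.40473005.
SE = √(0.40473005) = 0.63618.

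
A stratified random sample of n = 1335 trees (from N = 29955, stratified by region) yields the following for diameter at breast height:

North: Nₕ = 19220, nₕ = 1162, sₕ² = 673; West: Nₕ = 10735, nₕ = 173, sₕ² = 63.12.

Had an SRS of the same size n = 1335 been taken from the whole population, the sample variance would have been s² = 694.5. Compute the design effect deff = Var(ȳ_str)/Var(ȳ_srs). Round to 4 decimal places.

Var(ȳ_str) = Σ Wₕ²(1−fₕ)sₕ²/nₕ with Wₕ = Nₕ/29955:
  North: (19220/29955)²·(1−1162/19220)·673/1162 = 0.22402337
  West: (10735/29955)²·(1−173/10735)·63.12/173 = 0.046103134
  → Var(ȳ_str) = 0.2701265.
Var(ȳ_srs) = (1 − 1335/29955)·694.5/1335 = 0.49703994.
deff = 0.2701265 / 0.49703994 = 0.5435.

0.5435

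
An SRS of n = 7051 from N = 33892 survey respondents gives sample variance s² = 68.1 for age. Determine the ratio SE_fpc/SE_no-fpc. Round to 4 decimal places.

f = n/N = 7051/33892 = 0.20804320.
SE_no-fpc = √(s²/n) = 0.098276165; SE_fpc = √((1−f)s²/n) = 0.08745788.
Ratio = √(1−f) = 0.88991955.

0.8899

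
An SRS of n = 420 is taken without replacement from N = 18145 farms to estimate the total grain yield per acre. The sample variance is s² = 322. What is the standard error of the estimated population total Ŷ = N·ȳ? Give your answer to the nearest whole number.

Var(Ŷ) = N²·Var(ȳ) = N²·(1 − n/N)·s²/n.
f = 420/18145 = 0.02314687; Var(ȳ) = 0.97685313·322/420 = 0.74892073.
Var(Ŷ) = 18145² · 0.74892073 = 2.4657543 × 10^8.
SE(Ŷ) = √(2.4657543 × 10^8) = 15703.

15703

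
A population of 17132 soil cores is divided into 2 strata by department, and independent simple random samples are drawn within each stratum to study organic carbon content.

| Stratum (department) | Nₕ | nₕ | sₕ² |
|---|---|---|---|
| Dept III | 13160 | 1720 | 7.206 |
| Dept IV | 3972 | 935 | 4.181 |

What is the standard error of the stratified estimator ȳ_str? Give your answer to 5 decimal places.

0.04830

Var(ȳ_str) = Σₕ Wₕ²(1 − fₕ)sₕ²/nₕ with Wₕ = Nₕ/N, N = 17132.
Dept III: Wₕ = 0.76815316; term = 0.76815316²·(1 − 0.13069909)·7.206/1720 = 0.0021489761.
Dept IV: Wₕ = 0.23184684; term = 0.23184684²·(1 − 0.23539778)·4.181/935 = 1.8378347 × 10^-4.
Sum = 0.0023327596.
SE = √(0.0023327596) = 0.04830.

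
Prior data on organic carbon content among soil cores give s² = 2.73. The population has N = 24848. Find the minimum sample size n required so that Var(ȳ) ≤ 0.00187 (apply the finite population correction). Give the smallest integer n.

Without fpc, n₀ = s²/D = 2.73/0.00187 = 1459.8930.
With fpc, (1 − n/N)·s²/n ≤ D requires n ≥ n₀/(1 + n₀/N) = 1459.8930/(1 + 1459.8930/24848) = 1378.8798.
Rounding up, n = 1379.

1379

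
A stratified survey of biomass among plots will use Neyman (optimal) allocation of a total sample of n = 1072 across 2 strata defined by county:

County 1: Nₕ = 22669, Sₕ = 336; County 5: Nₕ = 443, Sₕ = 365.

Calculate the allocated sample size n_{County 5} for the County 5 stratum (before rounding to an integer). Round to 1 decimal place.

Neyman allocation: nₕ = n·NₕSₕ / Σⱼ NⱼSⱼ.
Σ NⱼSⱼ = 22669·336 + 443·365 = 7.778479 × 10^6.
n_{County 5} = 1072·443·365 / (7.778479 × 10^6) = 22.3.

22.3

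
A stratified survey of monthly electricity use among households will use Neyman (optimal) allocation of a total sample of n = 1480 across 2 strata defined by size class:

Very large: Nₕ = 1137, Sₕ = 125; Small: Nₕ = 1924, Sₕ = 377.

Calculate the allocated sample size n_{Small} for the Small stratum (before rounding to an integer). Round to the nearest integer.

1238

Neyman allocation: nₕ = n·NₕSₕ / Σⱼ NⱼSⱼ.
Σ NⱼSⱼ = 1137·125 + 1924·377 = 867473.
n_{Small} = 1480·1924·377 / 867473 = 1238.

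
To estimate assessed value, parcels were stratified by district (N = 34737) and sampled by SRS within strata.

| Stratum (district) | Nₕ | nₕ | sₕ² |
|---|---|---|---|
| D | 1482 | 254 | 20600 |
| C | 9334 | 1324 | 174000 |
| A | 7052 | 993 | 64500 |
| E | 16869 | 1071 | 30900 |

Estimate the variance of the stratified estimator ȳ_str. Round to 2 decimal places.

Var(ȳ_str) = Σₕ Wₕ²(1 − fₕ)sₕ²/nₕ with Wₕ = Nₕ/N, N = 34737.
D: Wₕ = 0.04266344; term = 0.04266344²·(1 − 0.17139001)·20600/254 = 0.12231943.
C: Wₕ = 0.26870484; term = 0.26870484²·(1 − 0.14184701)·174000/1324 = 8.1428598.
A: Wₕ = 0.20301120; term = 0.20301120²·(1 − 0.14081112)·64500/993 = 2.3000597.
E: Wₕ = 0.48562052; term = 0.48562052²·(1 − 0.06348924)·30900/1071 = 6.3720011.
Sum = 16.93724.

16.94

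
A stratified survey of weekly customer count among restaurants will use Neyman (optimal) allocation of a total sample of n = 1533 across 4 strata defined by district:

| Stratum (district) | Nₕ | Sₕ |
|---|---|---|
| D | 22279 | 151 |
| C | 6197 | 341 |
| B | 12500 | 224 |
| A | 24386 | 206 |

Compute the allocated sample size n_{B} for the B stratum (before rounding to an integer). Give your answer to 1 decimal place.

322.7

Neyman allocation: nₕ = n·NₕSₕ / Σⱼ NⱼSⱼ.
Σ NⱼSⱼ = 22279·151 + 6197·341 + 12500·224 + 24386·206 = 1.3300822 × 10^7.
n_{B} = 1533·12500·224 / (1.3300822 × 10^7) = 322.7.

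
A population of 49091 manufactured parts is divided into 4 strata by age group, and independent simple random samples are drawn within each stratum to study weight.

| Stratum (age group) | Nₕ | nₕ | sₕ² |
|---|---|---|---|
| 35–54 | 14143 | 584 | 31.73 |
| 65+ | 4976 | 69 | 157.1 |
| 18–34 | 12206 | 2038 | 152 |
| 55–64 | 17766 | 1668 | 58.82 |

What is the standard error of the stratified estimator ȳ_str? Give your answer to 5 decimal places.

Var(ȳ_str) = Σₕ Wₕ²(1 − fₕ)sₕ²/nₕ with Wₕ = Nₕ/N, N = 49091.
35–54: Wₕ = 0.28809761; term = 0.28809761²·(1 − 0.04129251)·31.73/584 = 0.0043233726.
65+: Wₕ = 0.10136278; term = 0.10136278²·(1 − 0.01386656)·157.1/69 = 0.023068522.
18–34: Wₕ = 0.24864028; term = 0.24864028²·(1 − 0.16696707)·152/2038 = 0.0038410022.
55–64: Wₕ = 0.36189933; term = 0.36189933²·(1 − 0.09388720)·58.82/1668 = 0.0041849165.
Sum = 0.035417813.
SE = √(0.035417813) = 0.18820.

0.18820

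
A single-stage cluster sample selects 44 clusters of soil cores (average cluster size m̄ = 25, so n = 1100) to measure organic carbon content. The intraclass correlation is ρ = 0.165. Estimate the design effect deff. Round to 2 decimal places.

4.96

deff = 1 + (25 − 1)·0.165 = 1 + 3.96 = 4.96.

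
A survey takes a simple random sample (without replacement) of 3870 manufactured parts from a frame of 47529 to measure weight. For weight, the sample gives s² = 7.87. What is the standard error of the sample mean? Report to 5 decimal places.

Under SRS without replacement, Var(ȳ) = (1 − f)·s²/n with f = n/N = 3870/47529 = 0.08142397.
Var(ȳ) = (1 − 0.08142397)·7.87/3870 = 0.91857603·0.0020335917 = 0.0018680086.
SE(ȳ) = √(0.0018680086) = 0.04322.

0.04322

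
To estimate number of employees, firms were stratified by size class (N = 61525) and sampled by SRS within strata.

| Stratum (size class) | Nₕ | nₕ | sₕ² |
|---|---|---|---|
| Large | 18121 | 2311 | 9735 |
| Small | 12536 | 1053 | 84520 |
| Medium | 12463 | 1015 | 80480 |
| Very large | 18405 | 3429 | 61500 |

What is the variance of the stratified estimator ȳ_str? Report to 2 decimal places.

Var(ȳ_str) = Σₕ Wₕ²(1 − fₕ)sₕ²/nₕ with Wₕ = Nₕ/N, N = 61525.
Large: Wₕ = 0.29453068; term = 0.29453068²·(1 − 0.12753159)·9735/2311 = 0.31882091.
Small: Wₕ = 0.20375457; term = 0.20375457²·(1 − 0.08399809)·84520/1053 = 3.0524055.
Medium: Wₕ = 0.20256806; term = 0.20256806²·(1 − 0.08144107)·80480/1015 = 2.9886214.
Very large: Wₕ = 0.29914669; term = 0.29914669²·(1 − 0.18630807)·61500/3429 = 1.3059785.
Sum = 7.6658263.

7.67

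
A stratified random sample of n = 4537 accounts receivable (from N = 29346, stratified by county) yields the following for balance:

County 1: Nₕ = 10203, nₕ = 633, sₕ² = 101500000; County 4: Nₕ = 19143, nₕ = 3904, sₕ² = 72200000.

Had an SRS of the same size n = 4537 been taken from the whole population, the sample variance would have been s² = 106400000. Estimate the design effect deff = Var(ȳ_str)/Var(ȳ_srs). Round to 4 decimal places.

Var(ȳ_str) = Σ Wₕ²(1−fₕ)sₕ²/nₕ with Wₕ = Nₕ/29346:
  County 1: (10203/29346)²·(1−633/10203)·101500000/633 = 18180.438
  County 4: (19143/29346)²·(1−3904/19143)·72200000/3904 = 6264.6387
  → Var(ȳ_str) = 24445.077.
Var(ȳ_srs) = (1 − 4537/29346)·106400000/4537 = 19825.913.
deff = 24445.077 / 19825.913 = 1.2330.

1.2330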